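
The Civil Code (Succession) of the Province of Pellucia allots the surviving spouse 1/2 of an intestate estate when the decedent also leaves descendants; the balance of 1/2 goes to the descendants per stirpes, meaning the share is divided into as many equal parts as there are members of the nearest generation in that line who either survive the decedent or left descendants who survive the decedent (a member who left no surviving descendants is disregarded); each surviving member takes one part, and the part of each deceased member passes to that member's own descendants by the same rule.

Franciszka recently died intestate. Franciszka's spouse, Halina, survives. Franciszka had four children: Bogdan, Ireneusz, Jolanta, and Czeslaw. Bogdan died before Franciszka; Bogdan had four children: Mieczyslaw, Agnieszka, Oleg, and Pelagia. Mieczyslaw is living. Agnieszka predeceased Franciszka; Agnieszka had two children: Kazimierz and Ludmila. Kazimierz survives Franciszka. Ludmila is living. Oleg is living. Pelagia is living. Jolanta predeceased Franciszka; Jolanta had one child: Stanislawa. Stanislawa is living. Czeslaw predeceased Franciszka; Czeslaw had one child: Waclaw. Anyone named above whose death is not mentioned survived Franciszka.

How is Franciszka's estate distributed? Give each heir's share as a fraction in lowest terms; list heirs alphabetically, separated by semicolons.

Halina, as surviving spouse, takes 1/2.
The remaining 1/2 passes to Franciszka's descendants per stirpes.
The 1/2 is divided into 4 equal shares of 1/8 among Bogdan, Ireneusz, Jolanta, Czeslaw.
Bogdan predeceased; the 1/8 allotted to Bogdan's branch passes to Bogdan's issue by representation.
The 1/8 is divided into 4 equal shares of 1/32 among Mieczyslaw, Agnieszka, Oleg, Pelagia.
Mieczyslaw is living and takes 1/32.
Agnieszka predeceased; the 1/32 allotted to Agnieszka's branch passes to Agnieszka's issue by representation.
The 1/32 is divided into 2 equal shares of 1/64 among Kazimierz, Ludmila.
Kazimierz is living and takes 1/64.
Ludmila is living and takes 1/64.
Oleg is living and takes 1/32.
Pelagia is living and takes 1/32.
Ireneusz is living and takes 1/8.
Jolanta predeceased; the 1/8 allotted to Jolanta's branch passes to Jolanta's issue by representation.
Stanislawa is the sole taker at this level and receives the full 1/8.
Czeslaw predeceased; the 1/8 allotted to Czeslaw's branch passes to Czeslaw's issue by representation.
Waclaw is the sole taker at this level and receives the full 1/8.

Halina 1/2; Ireneusz 1/8; Kazimierz 1/64; Ludmila 1/64; Mieczyslaw 1/32; Oleg 1/32; Pelagia 1/32; Stanislawa 1/8; Waclaw 1/8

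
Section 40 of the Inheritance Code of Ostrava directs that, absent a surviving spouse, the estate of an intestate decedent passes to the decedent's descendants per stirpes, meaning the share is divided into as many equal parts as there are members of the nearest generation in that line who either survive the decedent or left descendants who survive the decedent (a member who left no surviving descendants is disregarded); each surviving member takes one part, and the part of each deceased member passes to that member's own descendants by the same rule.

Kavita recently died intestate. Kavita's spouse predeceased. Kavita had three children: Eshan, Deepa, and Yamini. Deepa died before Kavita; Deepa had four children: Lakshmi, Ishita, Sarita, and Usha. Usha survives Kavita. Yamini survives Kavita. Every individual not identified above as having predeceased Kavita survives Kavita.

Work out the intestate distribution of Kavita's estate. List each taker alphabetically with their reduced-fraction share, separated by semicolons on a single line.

Eshan 1/3; Ishita 1/12; Lakshmi 1/12; Sarita 1/12; Usha 1/12; Yamini 1/3

There is no surviving spouse, so the entire estate passes to Kavita's descendants per stirpes.
The estate is divided into 3 equal shares of 1/3 among Eshan, Deepa, Yamini.
Eshan is living and takes 1/3.
Deepa predeceased; the 1/3 allotted to Deepa's branch passes to Deepa's issue by representation.
The 1/3 is divided into 4 equal shares of 1/12 among Lakshmi, Ishita, Sarita, Usha.
Lakshmi is living and takes 1/12.
Ishita is living and takes 1/12.
Sarita is living and takes 1/12.
Usha is living and takes 1/12.
Yamini is living and takes 1/3.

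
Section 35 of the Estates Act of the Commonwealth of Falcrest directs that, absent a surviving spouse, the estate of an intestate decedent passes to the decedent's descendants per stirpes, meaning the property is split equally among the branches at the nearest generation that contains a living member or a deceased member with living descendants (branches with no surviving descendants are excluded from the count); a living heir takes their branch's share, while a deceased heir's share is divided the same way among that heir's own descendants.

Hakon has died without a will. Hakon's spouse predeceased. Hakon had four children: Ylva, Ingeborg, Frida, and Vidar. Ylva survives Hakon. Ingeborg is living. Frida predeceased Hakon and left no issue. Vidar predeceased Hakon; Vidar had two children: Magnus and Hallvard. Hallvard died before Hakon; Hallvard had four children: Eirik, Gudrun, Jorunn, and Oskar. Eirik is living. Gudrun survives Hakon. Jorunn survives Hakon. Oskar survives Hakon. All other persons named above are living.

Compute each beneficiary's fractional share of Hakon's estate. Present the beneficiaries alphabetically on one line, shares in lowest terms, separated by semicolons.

Eirik 1/24; Gudrun 1/24; Ingeborg 1/3; Jorunn 1/24; Magnus 1/6; Oskar 1/24; Ylva 1/3

There is no surviving spouse, so the entire estate passes to Hakon's descendants per stirpes.
Frida left no surviving issue, so that branch lapses and is disregarded.
The estate is divided into 3 equal shares of 1/3 among Ylva, Ingeborg, Vidar.
Ylva is living and takes 1/3.
Ingeborg is living and takes 1/3.
Vidar predeceased; the 1/3 allotted to Vidar's branch passes to Vidar's issue by representation.
The 1/3 is divided into 2 equal shares of 1/6 among Magnus, Hallvard.
Magnus is living and takes 1/6.
Hallvard predeceased; the 1/6 allotted to Hallvard's branch passes to Hallvard's issue by representation.
The 1/6 is divided into 4 equal shares of 1/24 among Eirik, Gudrun, Jorunn, Oskar.
Eirik is living and takes 1/24.
Gudrun is living and takes 1/24.
Jorunn is living and takes 1/24.
Oskar is living and takes 1/24.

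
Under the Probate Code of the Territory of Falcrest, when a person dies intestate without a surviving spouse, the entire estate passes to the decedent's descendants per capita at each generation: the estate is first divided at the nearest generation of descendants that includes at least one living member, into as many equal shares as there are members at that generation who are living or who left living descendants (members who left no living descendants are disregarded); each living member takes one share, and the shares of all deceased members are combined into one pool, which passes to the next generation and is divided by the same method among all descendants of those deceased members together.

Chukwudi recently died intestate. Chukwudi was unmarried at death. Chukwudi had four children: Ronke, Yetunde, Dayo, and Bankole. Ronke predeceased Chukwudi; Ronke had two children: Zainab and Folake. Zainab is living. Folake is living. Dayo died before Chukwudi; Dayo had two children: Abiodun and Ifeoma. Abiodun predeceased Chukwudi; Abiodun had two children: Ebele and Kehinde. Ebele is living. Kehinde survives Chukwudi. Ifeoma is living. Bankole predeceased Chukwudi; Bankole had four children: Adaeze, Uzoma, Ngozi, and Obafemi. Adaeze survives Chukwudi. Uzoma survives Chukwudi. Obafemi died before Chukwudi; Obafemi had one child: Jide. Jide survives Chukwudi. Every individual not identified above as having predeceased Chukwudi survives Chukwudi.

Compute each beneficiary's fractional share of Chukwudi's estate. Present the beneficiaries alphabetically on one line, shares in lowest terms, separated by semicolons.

There is no surviving spouse, so the entire estate passes to Chukwudi's descendants per capita at each generation.
At generation 1 (Ronke, Yetunde, Dayo, Bankole) there are 4 shares of (1)/4 = 1/4 each.
Living: Yetunde — each takes 1/4.
Deceased: Ronke, Dayo, and Bankole. Their combined 3/4 is pooled and carried to generation 2.
At generation 2 (Zainab, Folake, Abiodun, Ifeoma, Adaeze, Uzoma, Ngozi, Obafemi) there are 8 shares of (3/4)/8 = 3/32 each.
Living: Zainab, Folake, Ifeoma, Adaeze, Uzoma, and Ngozi — each takes 3/32.
Deceased: Abiodun and Obafemi. Their combined 3/16 is pooled and carried to generation 3.
At generation 3 (Ebele, Kehinde, Jide) there are 3 shares of (3/16)/3 = 1/16 each.
Living: Ebele, Kehinde, and Jide — each takes 1/16.

Adaeze 3/32; Ebele 1/16; Folake 3/32; Ifeoma 3/32; Jide 1/16; Kehinde 1/16; Ngozi 3/32; Uzoma 3/32; Yetunde 1/4; Zainab 3/32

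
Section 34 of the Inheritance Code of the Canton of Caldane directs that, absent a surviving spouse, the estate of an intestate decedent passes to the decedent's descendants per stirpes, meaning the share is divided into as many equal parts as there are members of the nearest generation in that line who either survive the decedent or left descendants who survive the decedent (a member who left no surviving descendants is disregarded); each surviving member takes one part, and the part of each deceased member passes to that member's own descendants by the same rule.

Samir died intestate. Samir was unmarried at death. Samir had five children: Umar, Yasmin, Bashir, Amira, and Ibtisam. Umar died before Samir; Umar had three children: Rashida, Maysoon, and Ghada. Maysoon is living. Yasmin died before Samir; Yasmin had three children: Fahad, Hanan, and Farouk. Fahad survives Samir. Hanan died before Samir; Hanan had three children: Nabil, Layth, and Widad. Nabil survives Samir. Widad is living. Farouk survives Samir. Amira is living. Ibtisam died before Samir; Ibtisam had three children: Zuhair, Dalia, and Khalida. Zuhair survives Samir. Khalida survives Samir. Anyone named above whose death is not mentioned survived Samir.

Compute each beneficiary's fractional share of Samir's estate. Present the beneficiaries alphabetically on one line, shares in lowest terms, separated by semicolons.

Amira 1/5; Bashir 1/5; Dalia 1/15; Fahad 1/15; Farouk 1/15; Ghada 1/15; Khalida 1/15; Layth 1/45; Maysoon 1/15; Nabil 1/45; Rashida 1/15; Widad 1/45; Zuhair 1/15

There is no surviving spouse, so the entire estate passes to Samir's descendants per stirpes.
The estate is divided into 5 equal shares of 1/5 among Umar, Yasmin, Bashir, Amira, Ibtisam.
Umar predeceased; the 1/5 allotted to Umar's branch passes to Umar's issue by representation.
The 1/5 is divided into 3 equal shares of 1/15 among Rashida, Maysoon, Ghada.
Rashida is living and takes 1/15.
Maysoon is living and takes 1/15.
Ghada is living and takes 1/15.
Yasmin predeceased; the 1/5 allotted to Yasmin's branch passes to Yasmin's issue by representation.
The 1/5 is divided into 3 equal shares of 1/15 among Fahad, Hanan, Farouk.
Fahad is living and takes 1/15.
Hanan predeceased; the 1/15 allotted to Hanan's branch passes to Hanan's issue by representation.
The 1/15 is divided into 3 equal shares of 1/45 among Nabil, Layth, Widad.
Nabil is living and takes 1/45.
Layth is living and takes 1/45.
Widad is living and takes 1/45.
Farouk is living and takes 1/15.
Bashir is living and takes 1/5.
Amira is living and takes 1/5.
Ibtisam predeceased; the 1/5 allotted to Ibtisam's branch passes to Ibtisam's issue by representation.
The 1/5 is divided into 3 equal shares of 1/15 among Zuhair, Dalia, Khalida.
Zuhair is living and takes 1/15.
Dalia is living and takes 1/15.
Khalida is living and takes 1/15.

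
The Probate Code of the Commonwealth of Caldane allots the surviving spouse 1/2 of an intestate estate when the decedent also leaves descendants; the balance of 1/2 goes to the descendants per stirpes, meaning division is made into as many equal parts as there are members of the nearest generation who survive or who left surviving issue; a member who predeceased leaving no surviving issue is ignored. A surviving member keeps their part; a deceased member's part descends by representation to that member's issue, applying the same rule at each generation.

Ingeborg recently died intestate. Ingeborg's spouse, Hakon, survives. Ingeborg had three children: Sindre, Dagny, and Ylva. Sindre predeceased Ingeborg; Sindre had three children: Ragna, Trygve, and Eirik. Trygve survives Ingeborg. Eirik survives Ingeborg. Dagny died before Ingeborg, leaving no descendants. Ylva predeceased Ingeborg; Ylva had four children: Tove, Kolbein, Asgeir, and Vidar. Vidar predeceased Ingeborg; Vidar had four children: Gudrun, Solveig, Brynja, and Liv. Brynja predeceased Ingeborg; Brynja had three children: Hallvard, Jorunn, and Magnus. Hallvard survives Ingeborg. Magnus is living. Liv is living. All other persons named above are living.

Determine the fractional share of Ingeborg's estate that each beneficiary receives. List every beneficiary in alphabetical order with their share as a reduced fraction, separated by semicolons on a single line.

Asgeir 1/16; Eirik 1/12; Gudrun 1/64; Hakon 1/2; Hallvard 1/192; Jorunn 1/192; Kolbein 1/16; Liv 1/64; Magnus 1/192; Ragna 1/12; Solveig 1/64; Tove 1/16; Trygve 1/12

Hakon, as surviving spouse, takes 1/2.
The remaining 1/2 passes to Ingeborg's descendants per stirpes.
Dagny left no surviving issue, so that branch lapses and is disregarded.
The 1/2 is divided into 2 equal shares of 1/4 among Sindre, Ylva.
Sindre predeceased; the 1/4 allotted to Sindre's branch passes to Sindre's issue by representation.
The 1/4 is divided into 3 equal shares of 1/12 among Ragna, Trygve, Eirik.
Ragna is living and takes 1/12.
Trygve is living and takes 1/12.
Eirik is living and takes 1/12.
Ylva predeceased; the 1/4 allotted to Ylva's branch passes to Ylva's issue by representation.
The 1/4 is divided into 4 equal shares of 1/16 among Tove, Kolbein, Asgeir, Vidar.
Tove is living and takes 1/16.
Kolbein is living and takes 1/16.
Asgeir is living and takes 1/16.
Vidar predeceased; the 1/16 allotted to Vidar's branch passes to Vidar's issue by representation.
The 1/16 is divided into 4 equal shares of 1/64 among Gudrun, Solveig, Brynja, Liv.
Gudrun is living and takes 1/64.
Solveig is living and takes 1/64.
Brynja predeceased; the 1/64 allotted to Brynja's branch passes to Brynja's issue by representation.
The 1/64 is divided into 3 equal shares of 1/192 among Hallvard, Jorunn, Magnus.
Hallvard is living and takes 1/192.
Jorunn is living and takes 1/192.
Magnus is living and takes 1/192.
Liv is living and takes 1/64.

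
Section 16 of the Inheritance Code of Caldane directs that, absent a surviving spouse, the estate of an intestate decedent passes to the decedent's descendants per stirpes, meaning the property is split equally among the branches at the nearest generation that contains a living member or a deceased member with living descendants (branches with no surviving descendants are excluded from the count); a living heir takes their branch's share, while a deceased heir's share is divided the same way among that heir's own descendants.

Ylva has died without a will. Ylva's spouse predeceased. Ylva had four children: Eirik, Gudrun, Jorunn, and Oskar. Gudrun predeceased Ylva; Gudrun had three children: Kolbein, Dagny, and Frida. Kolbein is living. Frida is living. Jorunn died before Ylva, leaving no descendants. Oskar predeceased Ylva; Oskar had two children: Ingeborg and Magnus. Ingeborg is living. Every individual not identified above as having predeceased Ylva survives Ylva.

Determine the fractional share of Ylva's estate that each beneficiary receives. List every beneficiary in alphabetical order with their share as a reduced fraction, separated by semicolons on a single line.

There is no surviving spouse, so the entire estate passes to Ylva's descendants per stirpes.
Jorunn left no surviving issue, so that branch lapses and is disregarded.
The estate is divided into 3 equal shares of 1/3 among Eirik, Gudrun, Oskar.
Eirik is living and takes 1/3.
Gudrun predeceased; the 1/3 allotted to Gudrun's branch passes to Gudrun's issue by representation.
The 1/3 is divided into 3 equal shares of 1/9 among Kolbein, Dagny, Frida.
Kolbein is living and takes 1/9.
Dagny is living and takes 1/9.
Frida is living and takes 1/9.
Oskar predeceased; the 1/3 allotted to Oskar's branch passes to Oskar's issue by representation.
The 1/3 is divided into 2 equal shares of 1/6 among Ingeborg, Magnus.
Ingeborg is living and takes 1/6.
Magnus is living and takes 1/6.

Dagny 1/9; Eirik 1/3; Frida 1/9; Ingeborg 1/6; Kolbein 1/9; Magnus 1/6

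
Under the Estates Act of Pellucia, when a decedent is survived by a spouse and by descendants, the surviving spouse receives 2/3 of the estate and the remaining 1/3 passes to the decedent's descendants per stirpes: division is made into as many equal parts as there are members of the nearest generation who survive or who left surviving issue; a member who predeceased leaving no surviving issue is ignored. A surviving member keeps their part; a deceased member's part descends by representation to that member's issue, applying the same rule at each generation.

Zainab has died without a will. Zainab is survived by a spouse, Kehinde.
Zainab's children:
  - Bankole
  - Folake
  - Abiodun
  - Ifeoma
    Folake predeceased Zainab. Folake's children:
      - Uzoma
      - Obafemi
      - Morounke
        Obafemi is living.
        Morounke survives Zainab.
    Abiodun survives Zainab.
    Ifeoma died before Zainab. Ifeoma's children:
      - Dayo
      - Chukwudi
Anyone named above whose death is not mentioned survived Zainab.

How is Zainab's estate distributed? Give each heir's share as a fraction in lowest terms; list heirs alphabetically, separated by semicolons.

Kehinde, as surviving spouse, takes 2/3.
The remaining 1/3 passes to Zainab's descendants per stirpes.
The 1/3 is divided into 4 equal shares of 1/12 among Bankole, Folake, Abiodun, Ifeoma.
Bankole is living and takes 1/12.
Folake predeceased; the 1/12 allotted to Folake's branch passes to Folake's issue by representation.
The 1/12 is divided into 3 equal shares of 1/36 among Uzoma, Obafemi, Morounke.
Uzoma is living and takes 1/36.
Obafemi is living and takes 1/36.
Morounke is living and takes 1/36.
Abiodun is living and takes 1/12.
Ifeoma predeceased; the 1/12 allotted to Ifeoma's branch passes to Ifeoma's issue by representation.
The 1/12 is divided into 2 equal shares of 1/24 among Dayo, Chukwudi.
Dayo is living and takes 1/24.
Chukwudi is living and takes 1/24.

Abiodun 1/12; Bankole 1/12; Chukwudi 1/24; Dayo 1/24; Kehinde 2/3; Morounke 1/36; Obafemi 1/36; Uzoma 1/36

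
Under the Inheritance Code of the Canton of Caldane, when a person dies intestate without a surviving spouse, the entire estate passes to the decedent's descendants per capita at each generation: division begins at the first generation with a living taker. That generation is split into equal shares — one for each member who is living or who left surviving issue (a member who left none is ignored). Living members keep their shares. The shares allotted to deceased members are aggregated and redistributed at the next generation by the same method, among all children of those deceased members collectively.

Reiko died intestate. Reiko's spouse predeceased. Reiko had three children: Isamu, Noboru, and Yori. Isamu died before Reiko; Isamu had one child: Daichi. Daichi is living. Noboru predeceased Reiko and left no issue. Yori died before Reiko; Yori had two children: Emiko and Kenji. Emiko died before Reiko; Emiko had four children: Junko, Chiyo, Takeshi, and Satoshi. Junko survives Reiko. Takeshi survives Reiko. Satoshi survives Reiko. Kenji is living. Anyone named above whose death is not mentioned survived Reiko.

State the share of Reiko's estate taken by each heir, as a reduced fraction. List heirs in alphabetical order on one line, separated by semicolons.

There is no surviving spouse, so the entire estate passes to Reiko's descendants per capita at each generation.
No one at generation 1 (Isamu, Yori) is living; moving to the next generation.
At generation 2 (Daichi, Emiko, Kenji) there are 3 shares of (1)/3 = 1/3 each.
Living: Daichi and Kenji — each takes 1/3.
Deceased: Emiko. That 1/3 share is carried to generation 3.
At generation 3 (Junko, Chiyo, Takeshi, Satoshi) there are 4 shares of (1/3)/4 = 1/12 each.
Living: Junko, Chiyo, Takeshi, and Satoshi — each takes 1/12.

Chiyo 1/12; Daichi 1/3; Junko 1/12; Kenji 1/3; Satoshi 1/12; Takeshi 1/12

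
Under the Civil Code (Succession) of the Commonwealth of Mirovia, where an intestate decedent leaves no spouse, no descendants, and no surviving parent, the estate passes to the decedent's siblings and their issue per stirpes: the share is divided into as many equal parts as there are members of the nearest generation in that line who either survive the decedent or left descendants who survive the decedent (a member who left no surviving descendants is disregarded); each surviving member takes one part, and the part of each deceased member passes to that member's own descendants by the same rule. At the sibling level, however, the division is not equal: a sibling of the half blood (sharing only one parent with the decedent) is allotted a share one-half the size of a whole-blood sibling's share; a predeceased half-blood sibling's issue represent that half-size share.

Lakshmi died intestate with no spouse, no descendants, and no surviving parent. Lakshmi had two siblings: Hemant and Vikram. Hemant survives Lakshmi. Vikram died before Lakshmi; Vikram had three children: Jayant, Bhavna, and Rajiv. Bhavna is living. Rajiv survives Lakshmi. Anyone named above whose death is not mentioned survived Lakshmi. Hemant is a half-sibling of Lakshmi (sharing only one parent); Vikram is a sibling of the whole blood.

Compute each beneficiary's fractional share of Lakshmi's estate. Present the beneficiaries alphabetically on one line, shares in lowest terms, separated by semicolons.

No spouse, descendants, or parent survives, so the estate passes to Lakshmi's siblings per stirpes.
Half-blood siblings count for one-half the weight of whole-blood siblings at the initial division.
Dividing 1 in proportion to weights (total weight 3/2): Hemant (weight 1/2) → 1/3; Vikram (weight 1) → 2/3.
Hemant is living and takes 1/3.
Vikram predeceased; the 2/3 allotted to Vikram's branch passes to Vikram's issue by representation.
The 2/3 is divided into 3 equal shares of 2/9 among Jayant, Bhavna, Rajiv.
Jayant is living and takes 2/9.
Bhavna is living and takes 2/9.
Rajiv is living and takes 2/9.

Bhavna 2/9; Hemant 1/3; Jayant 2/9; Rajiv 2/9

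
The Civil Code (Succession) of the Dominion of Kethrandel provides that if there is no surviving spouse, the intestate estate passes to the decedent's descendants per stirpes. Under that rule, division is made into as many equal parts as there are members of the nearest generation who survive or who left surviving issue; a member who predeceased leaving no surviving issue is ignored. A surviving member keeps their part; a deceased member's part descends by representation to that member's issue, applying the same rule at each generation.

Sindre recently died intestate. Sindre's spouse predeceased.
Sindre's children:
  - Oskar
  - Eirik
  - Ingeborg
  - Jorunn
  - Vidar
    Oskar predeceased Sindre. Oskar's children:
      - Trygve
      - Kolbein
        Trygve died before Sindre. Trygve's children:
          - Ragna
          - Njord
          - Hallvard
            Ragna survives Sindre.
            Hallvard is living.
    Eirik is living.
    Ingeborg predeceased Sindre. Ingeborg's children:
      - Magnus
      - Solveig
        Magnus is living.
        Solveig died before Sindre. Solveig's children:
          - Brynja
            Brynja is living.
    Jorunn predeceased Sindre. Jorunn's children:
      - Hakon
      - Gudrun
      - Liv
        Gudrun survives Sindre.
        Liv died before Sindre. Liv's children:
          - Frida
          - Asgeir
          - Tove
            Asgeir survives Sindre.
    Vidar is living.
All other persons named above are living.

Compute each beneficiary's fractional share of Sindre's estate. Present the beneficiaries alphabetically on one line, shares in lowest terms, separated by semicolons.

Asgeir 1/45; Brynja 1/10; Eirik 1/5; Frida 1/45; Gudrun 1/15; Hakon 1/15; Hallvard 1/30; Kolbein 1/10; Magnus 1/10; Njord 1/30; Ragna 1/30; Tove 1/45; Vidar 1/5

There is no surviving spouse, so the entire estate passes to Sindre's descendants per stirpes.
The estate is divided into 5 equal shares of 1/5 among Oskar, Eirik, Ingeborg, Jorunn, Vidar.
Oskar predeceased; the 1/5 allotted to Oskar's branch passes to Oskar's issue by representation.
The 1/5 is divided into 2 equal shares of 1/10 among Trygve, Kolbein.
Trygve predeceased; the 1/10 allotted to Trygve's branch passes to Trygve's issue by representation.
The 1/10 is divided into 3 equal shares of 1/30 among Ragna, Njord, Hallvard.
Ragna is living and takes 1/30.
Njord is living and takes 1/30.
Hallvard is living and takes 1/30.
Kolbein is living and takes 1/10.
Eirik is living and takes 1/5.
Ingeborg predeceased; the 1/5 allotted to Ingeborg's branch passes to Ingeborg's issue by representation.
The 1/5 is divided into 2 equal shares of 1/10 among Magnus, Solveig.
Magnus is living and takes 1/10.
Solveig predeceased; the 1/10 allotted to Solveig's branch passes to Solveig's issue by representation.
Brynja is the sole taker at this level and receives the full 1/10.
Jorunn predeceased; the 1/5 allotted to Jorunn's branch passes to Jorunn's issue by representation.
The 1/5 is divided into 3 equal shares of 1/15 among Hakon, Gudrun, Liv.
Hakon is living and takes 1/15.
Gudrun is living and takes 1/15.
Liv predeceased; the 1/15 allotted to Liv's branch passes to Liv's issue by representation.
The 1/15 is divided into 3 equal shares of 1/45 among Frida, Asgeir, Tove.
Frida is living and takes 1/45.
Asgeir is living and takes 1/45.
Tove is living and takes 1/45.
Vidar is living and takes 1/5.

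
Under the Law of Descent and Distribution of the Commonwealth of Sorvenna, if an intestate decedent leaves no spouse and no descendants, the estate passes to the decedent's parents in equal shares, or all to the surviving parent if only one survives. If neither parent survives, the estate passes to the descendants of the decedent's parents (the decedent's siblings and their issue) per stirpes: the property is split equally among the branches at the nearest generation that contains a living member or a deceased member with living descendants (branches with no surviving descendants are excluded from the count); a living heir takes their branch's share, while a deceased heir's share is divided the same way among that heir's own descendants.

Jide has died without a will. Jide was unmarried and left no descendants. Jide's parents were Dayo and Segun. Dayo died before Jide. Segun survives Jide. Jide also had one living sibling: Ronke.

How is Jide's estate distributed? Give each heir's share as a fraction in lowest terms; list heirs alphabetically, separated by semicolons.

Only one parent, Segun, survives, so Segun takes the entire estate. The siblings take nothing because a surviving parent has priority.

Segun 1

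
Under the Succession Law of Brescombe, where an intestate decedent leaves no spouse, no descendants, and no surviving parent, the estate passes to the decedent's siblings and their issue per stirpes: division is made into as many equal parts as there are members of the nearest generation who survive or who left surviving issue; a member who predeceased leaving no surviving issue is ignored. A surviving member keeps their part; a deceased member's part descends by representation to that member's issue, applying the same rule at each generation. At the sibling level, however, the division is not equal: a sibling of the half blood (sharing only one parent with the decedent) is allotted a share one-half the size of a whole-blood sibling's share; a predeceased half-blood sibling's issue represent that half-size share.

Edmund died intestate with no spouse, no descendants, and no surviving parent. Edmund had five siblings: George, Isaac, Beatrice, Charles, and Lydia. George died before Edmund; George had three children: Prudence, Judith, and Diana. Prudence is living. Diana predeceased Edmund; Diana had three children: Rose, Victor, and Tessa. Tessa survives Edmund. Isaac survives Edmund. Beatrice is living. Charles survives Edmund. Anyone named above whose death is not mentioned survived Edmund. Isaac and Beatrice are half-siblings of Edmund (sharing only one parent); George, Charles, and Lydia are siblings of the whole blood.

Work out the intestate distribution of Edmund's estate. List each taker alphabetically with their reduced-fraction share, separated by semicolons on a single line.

Beatrice 1/8; Charles 1/4; Isaac 1/8; Judith 1/12; Lydia 1/4; Prudence 1/12; Rose 1/36; Tessa 1/36; Victor 1/36

No spouse, descendants, or parent survives, so the estate passes to Edmund's siblings per stirpes.
Half-blood siblings count for one-half the weight of whole-blood siblings at the initial division.
Dividing 1 in proportion to weights (total weight 4): George (weight 1) → 1/4; Isaac (weight 1/2) → 1/8; Beatrice (weight 1/2) → 1/8; Charles (weight 1) → 1/4; Lydia (weight 1) → 1/4.
George predeceased; the 1/4 allotted to George's branch passes to George's issue by representation.
The 1/4 is divided into 3 equal shares of 1/12 among Prudence, Judith, Diana.
Prudence is living and takes 1/12.
Judith is living and takes 1/12.
Diana predeceased; the 1/12 allotted to Diana's branch passes to Diana's issue by representation.
The 1/12 is divided into 3 equal shares of 1/36 among Rose, Victor, Tessa.
Rose is living and takes 1/36.
Victor is living and takes 1/36.
Tessa is living and takes 1/36.
Isaac is living and takes 1/8.
Beatrice is living and takes 1/8.
Charles is living and takes 1/4.
Lydia is living and takes 1/4.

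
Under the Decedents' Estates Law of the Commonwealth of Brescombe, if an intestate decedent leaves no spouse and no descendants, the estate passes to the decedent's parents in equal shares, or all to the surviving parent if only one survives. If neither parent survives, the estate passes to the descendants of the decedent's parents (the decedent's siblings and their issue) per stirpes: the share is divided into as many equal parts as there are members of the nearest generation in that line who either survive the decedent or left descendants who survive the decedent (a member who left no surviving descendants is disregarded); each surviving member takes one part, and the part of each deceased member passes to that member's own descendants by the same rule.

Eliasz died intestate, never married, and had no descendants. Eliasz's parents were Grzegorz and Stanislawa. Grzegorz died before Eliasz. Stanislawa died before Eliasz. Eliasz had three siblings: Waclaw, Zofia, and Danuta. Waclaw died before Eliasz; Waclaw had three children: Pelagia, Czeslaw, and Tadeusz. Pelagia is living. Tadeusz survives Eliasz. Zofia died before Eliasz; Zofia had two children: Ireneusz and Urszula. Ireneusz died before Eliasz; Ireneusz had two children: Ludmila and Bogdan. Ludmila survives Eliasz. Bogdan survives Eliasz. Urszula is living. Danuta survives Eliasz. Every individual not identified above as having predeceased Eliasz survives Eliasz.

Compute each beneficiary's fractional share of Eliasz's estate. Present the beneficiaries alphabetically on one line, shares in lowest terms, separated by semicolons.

Bogdan 1/12; Czeslaw 1/9; Danuta 1/3; Ludmila 1/12; Pelagia 1/9; Tadeusz 1/9; Urszula 1/6

Neither parent survives and there are no descendants, so the estate passes to Eliasz's siblings and their issue per stirpes.
The estate is divided into 3 equal shares of 1/3 among Waclaw, Zofia, Danuta.
Waclaw predeceased; the 1/3 allotted to Waclaw's branch passes to Waclaw's issue by representation.
The 1/3 is divided into 3 equal shares of 1/9 among Pelagia, Czeslaw, Tadeusz.
Pelagia is living and takes 1/9.
Czeslaw is living and takes 1/9.
Tadeusz is living and takes 1/9.
Zofia predeceased; the 1/3 allotted to Zofia's branch passes to Zofia's issue by representation.
The 1/3 is divided into 2 equal shares of 1/6 among Ireneusz, Urszula.
Ireneusz predeceased; the 1/6 allotted to Ireneusz's branch passes to Ireneusz's issue by representation.
The 1/6 is divided into 2 equal shares of 1/12 among Ludmila, Bogdan.
Ludmila is living and takes 1/12.
Bogdan is living and takes 1/12.
Urszula is living and takes 1/6.
Danuta is living and takes 1/3.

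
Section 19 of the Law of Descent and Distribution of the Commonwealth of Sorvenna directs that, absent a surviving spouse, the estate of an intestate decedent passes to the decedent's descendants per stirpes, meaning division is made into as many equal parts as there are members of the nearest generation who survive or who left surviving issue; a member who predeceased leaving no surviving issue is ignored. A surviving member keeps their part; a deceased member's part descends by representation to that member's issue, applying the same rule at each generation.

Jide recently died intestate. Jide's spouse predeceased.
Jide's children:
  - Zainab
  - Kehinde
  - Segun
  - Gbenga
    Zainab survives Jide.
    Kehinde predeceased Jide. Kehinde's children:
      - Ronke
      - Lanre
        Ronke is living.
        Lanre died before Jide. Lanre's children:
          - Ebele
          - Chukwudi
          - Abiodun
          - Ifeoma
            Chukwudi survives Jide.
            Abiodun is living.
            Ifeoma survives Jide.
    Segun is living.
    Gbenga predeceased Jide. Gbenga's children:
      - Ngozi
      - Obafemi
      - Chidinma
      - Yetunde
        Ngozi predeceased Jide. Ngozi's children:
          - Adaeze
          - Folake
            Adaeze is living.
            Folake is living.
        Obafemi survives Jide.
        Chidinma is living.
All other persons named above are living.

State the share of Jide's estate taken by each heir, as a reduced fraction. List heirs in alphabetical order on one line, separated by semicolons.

Abiodun 1/32; Adaeze 1/32; Chidinma 1/16; Chukwudi 1/32; Ebele 1/32; Folake 1/32; Ifeoma 1/32; Obafemi 1/16; Ronke 1/8; Segun 1/4; Yetunde 1/16; Zainab 1/4

There is no surviving spouse, so the entire estate passes to Jide's descendants per stirpes.
The estate is divided into 4 equal shares of 1/4 among Zainab, Kehinde, Segun, Gbenga.
Zainab is living and takes 1/4.
Kehinde predeceased; the 1/4 allotted to Kehinde's branch passes to Kehinde's issue by representation.
The 1/4 is divided into 2 equal shares of 1/8 among Ronke, Lanre.
Ronke is living and takes 1/8.
Lanre predeceased; the 1/8 allotted to Lanre's branch passes to Lanre's issue by representation.
The 1/8 is divided into 4 equal shares of 1/32 among Ebele, Chukwudi, Abiodun, Ifeoma.
Ebele is living and takes 1/32.
Chukwudi is living and takes 1/32.
Abiodun is living and takes 1/32.
Ifeoma is living and takes 1/32.
Segun is living and takes 1/4.
Gbenga predeceased; the 1/4 allotted to Gbenga's branch passes to Gbenga's issue by representation.
The 1/4 is divided into 4 equal shares of 1/16 among Ngozi, Obafemi, Chidinma, Yetunde.
Ngozi predeceased; the 1/16 allotted to Ngozi's branch passes to Ngozi's issue by representation.
The 1/16 is divided into 2 equal shares of 1/32 among Adaeze, Folake.
Adaeze is living and takes 1/32.
Folake is living and takes 1/32.
Obafemi is living and takes 1/16.
Chidinma is living and takes 1/16.
Yetunde is living and takes 1/16.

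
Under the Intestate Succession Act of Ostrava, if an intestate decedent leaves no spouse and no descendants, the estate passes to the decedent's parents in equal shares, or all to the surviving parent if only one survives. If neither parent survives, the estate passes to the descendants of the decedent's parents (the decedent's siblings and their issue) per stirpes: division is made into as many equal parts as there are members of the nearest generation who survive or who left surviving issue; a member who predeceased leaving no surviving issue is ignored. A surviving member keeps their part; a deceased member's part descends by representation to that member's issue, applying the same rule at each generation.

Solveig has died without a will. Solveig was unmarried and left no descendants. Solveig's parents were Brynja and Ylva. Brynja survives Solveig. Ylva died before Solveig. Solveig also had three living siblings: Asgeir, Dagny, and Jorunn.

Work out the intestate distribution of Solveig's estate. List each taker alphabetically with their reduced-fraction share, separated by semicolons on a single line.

Brynja 1

Only one parent, Brynja, survives, so Brynja takes the entire estate. The siblings take nothing because a surviving parent has priority.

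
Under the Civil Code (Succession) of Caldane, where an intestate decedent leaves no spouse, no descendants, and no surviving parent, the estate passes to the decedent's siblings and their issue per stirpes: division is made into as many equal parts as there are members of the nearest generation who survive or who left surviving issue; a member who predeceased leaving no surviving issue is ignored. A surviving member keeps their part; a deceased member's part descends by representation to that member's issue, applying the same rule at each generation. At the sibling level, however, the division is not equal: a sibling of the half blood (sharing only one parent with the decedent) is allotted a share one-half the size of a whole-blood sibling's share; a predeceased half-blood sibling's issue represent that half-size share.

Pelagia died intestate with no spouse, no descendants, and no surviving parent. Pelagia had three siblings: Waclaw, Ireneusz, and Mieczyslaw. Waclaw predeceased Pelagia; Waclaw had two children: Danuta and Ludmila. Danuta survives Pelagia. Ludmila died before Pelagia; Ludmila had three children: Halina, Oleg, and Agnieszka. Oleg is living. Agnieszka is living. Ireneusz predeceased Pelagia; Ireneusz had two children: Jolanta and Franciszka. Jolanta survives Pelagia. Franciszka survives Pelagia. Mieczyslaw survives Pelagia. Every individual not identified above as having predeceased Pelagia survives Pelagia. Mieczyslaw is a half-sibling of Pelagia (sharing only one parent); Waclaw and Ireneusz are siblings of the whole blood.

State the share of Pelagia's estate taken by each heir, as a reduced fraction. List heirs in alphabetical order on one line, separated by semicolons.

Agnieszka 1/15; Danuta 1/5; Franciszka 1/5; Halina 1/15; Jolanta 1/5; Mieczyslaw 1/5; Oleg 1/15

No spouse, descendants, or parent survives, so the estate passes to Pelagia's siblings per stirpes.
Half-blood siblings count for one-half the weight of whole-blood siblings at the initial division.
Dividing 1 in proportion to weights (total weight 5/2): Waclaw (weight 1) → 2/5; Ireneusz (weight 1) → 2/5; Mieczyslaw (weight 1/2) → 1/5.
Waclaw predeceased; the 2/5 allotted to Waclaw's branch passes to Waclaw's issue by representation.
The 2/5 is divided into 2 equal shares of 1/5 among Danuta, Ludmila.
Danuta is living and takes 1/5.
Ludmila predeceased; the 1/5 allotted to Ludmila's branch passes to Ludmila's issue by representation.
The 1/5 is divided into 3 equal shares of 1/15 among Halina, Oleg, Agnieszka.
Halina is living and takes 1/15.
Oleg is living and takes 1/15.
Agnieszka is living and takes 1/15.
Ireneusz predeceased; the 2/5 allotted to Ireneusz's branch passes to Ireneusz's issue by representation.
The 2/5 is divided into 2 equal shares of 1/5 among Jolanta, Franciszka.
Jolanta is living and takes 1/5.
Franciszka is living and takes 1/5.
Mieczyslaw is living and takes 1/5.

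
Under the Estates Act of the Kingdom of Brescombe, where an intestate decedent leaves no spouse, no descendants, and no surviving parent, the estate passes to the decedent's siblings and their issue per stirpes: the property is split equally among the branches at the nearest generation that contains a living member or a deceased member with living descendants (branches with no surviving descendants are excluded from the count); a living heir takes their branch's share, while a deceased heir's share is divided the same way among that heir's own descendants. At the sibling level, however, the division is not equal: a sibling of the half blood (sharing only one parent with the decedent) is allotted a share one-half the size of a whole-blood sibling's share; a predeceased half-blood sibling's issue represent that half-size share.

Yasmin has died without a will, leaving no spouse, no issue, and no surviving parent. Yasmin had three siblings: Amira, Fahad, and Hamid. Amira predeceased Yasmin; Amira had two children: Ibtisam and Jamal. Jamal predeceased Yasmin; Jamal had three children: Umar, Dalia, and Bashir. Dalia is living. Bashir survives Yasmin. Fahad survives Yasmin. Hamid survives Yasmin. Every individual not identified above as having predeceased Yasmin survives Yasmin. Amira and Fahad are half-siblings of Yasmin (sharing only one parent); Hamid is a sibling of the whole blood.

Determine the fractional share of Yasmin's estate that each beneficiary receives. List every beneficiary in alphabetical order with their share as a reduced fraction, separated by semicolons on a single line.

Bashir 1/24; Dalia 1/24; Fahad 1/4; Hamid 1/2; Ibtisam 1/8; Umar 1/24

No spouse, descendants, or parent survives, so the estate passes to Yasmin's siblings per stirpes.
Half-blood siblings count for one-half the weight of whole-blood siblings at the initial division.
Dividing 1 in proportion to weights (total weight 2): Amira (weight 1/2) → 1/4; Fahad (weight 1/2) → 1/4; Hamid (weight 1) → 1/2.
Amira predeceased; the 1/4 allotted to Amira's branch passes to Amira's issue by representation.
The 1/4 is divided into 2 equal shares of 1/8 among Ibtisam, Jamal.
Ibtisam is living and takes 1/8.
Jamal predeceased; the 1/8 allotted to Jamal's branch passes to Jamal's issue by representation.
The 1/8 is divided into 3 equal shares of 1/24 among Umar, Dalia, Bashir.
Umar is living and takes 1/24.
Dalia is living and takes 1/24.
Bashir is living and takes 1/24.
Fahad is living and takes 1/4.
Hamid is living and takes 1/2.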